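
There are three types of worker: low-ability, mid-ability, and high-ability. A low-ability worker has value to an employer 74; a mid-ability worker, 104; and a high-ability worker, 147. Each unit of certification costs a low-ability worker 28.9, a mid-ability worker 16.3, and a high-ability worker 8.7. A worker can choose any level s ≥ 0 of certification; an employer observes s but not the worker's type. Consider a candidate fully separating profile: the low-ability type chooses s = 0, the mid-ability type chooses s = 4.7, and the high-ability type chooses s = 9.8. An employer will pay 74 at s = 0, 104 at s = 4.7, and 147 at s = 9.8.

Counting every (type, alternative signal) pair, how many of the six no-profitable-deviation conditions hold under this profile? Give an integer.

Mid-ability (own payoff 104 − 16.3×4.7 = 27.39): to s=0 gives 74 → profitable ✗; to s=9.8 gives 147 − 16.3×9.8 = -12.74 → no gain ✓.
High-ability (own payoff 147 − 8.7×9.8 = 61.74): to s=0 gives 74 → profitable ✗; to s=4.7 gives 104 − 8.7×4.7 = 63.11 → profitable ✗.
Low-ability (own payoff 74): to s=4.7 gives 104 − 28.9×4.7 = -31.83 → no gain ✓; to s=9.8 gives 147 − 28.9×9.8 = -136.22 → no gain ✓.
3 of the 6 constraints hold; not an equilibrium.

3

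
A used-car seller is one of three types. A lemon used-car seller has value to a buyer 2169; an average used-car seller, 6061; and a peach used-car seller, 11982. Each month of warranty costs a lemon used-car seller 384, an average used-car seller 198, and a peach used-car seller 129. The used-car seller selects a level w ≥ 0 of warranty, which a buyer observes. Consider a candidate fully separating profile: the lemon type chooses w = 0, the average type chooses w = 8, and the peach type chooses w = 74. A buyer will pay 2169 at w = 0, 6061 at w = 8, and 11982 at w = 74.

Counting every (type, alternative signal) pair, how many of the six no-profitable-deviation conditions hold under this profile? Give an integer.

Average (own payoff 6061 − 198×8 = 4477): to w=0 gives 2169 → no gain ✓; to w=74 gives 11982 − 198×74 = -2670 → no gain ✓.
Peach (own payoff 11982 − 129×74 = 2436): to w=0 gives 2169 → no gain ✓; to w=8 gives 6061 − 129×8 = 5029 → profitable ✗.
Lemon (own payoff 2169): to w=8 gives 6061 − 384×8 = 2989 → profitable ✗; to w=74 gives 11982 − 384×74 = -16434 → no gain ✓.
4 of the 6 constraints hold; not an equilibrium.

4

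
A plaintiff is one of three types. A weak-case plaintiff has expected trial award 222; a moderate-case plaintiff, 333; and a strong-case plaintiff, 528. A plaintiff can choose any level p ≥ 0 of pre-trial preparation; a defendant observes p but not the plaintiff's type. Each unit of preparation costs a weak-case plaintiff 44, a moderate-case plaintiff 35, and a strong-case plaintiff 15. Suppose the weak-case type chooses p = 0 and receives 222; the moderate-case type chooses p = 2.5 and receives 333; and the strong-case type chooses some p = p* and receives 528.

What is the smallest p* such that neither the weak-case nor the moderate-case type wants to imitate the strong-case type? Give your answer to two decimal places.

8.07

Moderate-case type (on-path payoff 333 − 35×2.5 = 245.5) won't mimic when 245.5 ≥ 528 − 35·p*, i.e. p* ≥ 8.07.
Weak-case type (on-path payoff 222) won't mimic when 222 ≥ 528 − 44·p*, i.e. p* ≥ 6.95.
Both must hold, so p* = max(6.95, 8.07) = 8.07. The moderate-case type's constraint binds.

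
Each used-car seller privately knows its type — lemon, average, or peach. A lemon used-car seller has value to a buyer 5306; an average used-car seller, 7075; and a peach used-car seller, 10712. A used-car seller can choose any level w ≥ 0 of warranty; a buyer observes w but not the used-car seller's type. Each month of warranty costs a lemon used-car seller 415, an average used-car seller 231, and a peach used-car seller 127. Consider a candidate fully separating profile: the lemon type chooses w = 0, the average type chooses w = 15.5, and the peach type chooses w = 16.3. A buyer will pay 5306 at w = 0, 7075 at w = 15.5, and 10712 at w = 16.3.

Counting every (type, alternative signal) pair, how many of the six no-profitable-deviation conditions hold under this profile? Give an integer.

Peach (own payoff 10712 − 127×16.3 = 8641.9): to w=0 gives 5306 → no gain ✓; to w=15.5 gives 7075 − 127×15.5 = 5106.5 → no gain ✓.
Lemon (own payoff 5306): to w=15.5 gives 7075 − 415×15.5 = 642.5 → no gain ✓; to w=16.3 gives 10712 − 415×16.3 = 3947.5 → no gain ✓.
Average (own payoff 7075 − 231×15.5 = 3494.5): to w=0 gives 5306 → profitable ✗; to w=16.3 gives 10712 − 231×16.3 = 6946.7 → profitable ✗.
4 of the 6 constraints hold; not an equilibrium.

4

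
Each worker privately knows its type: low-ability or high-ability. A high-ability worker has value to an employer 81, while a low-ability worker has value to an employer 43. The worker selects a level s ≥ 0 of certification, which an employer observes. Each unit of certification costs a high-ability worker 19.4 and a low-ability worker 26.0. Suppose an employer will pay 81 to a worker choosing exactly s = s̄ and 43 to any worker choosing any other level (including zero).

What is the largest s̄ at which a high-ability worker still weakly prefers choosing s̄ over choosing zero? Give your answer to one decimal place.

Choosing s̄ yields the high-ability type 81 − 19.4·s̄; choosing zero yields 43.
The high-ability type is indifferent at 81 − 19.4·s̄ = 43, i.e. s̄ = (81 − 43) / 19.4 ≈ 2.0.
For any s̄ above 2.0 the high-ability type would rather pool at zero, so separation collapses.

2.0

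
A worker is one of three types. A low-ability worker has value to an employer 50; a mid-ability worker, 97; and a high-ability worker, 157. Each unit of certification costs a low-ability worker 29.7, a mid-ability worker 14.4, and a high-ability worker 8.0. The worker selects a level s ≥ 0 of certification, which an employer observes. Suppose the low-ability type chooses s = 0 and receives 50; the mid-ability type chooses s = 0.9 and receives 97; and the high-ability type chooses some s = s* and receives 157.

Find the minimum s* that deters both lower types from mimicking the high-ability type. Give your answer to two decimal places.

Mid-ability type (on-path payoff 97 − 14.4×0.9 = 84.04) won't mimic when 84.04 ≥ 157 − 14.4·s*, i.e. s* ≥ 5.07.
Low-ability type (on-path payoff 50) won't mimic when 50 ≥ 157 − 29.7·s*, i.e. s* ≥ 3.60.
Both must hold, so s* = max(3.60, 5.07) = 5.07. The mid-ability type's constraint binds.

5.07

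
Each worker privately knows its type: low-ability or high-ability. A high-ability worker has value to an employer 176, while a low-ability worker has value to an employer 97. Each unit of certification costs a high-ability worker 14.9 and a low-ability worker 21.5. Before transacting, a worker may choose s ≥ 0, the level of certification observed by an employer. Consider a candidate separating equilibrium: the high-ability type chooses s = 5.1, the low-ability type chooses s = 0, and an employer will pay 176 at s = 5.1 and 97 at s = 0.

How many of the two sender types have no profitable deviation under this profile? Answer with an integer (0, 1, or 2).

Low-ability type: stay at 0 → 97; mimic → 176 − 21.5 × 5.1 = 66.35. IC holds (97 ≥ 66.35).
High-ability type: signal → 176 − 14.9 × 5.1 = 100.01; deviate to 0 → 97. IC holds (100.01 ≥ 97).
2 of 2 constraints hold, so this is a separating equilibrium.

2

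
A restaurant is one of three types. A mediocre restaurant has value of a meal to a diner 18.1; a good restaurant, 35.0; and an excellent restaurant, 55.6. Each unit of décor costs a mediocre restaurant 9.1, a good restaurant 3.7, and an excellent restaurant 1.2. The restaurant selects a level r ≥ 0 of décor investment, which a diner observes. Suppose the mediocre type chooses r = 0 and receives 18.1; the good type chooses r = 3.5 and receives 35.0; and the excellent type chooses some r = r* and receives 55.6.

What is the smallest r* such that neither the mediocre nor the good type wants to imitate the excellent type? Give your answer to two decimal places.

9.07

Good type (on-path payoff 35.0 − 3.7×3.5 = 22.05) won't mimic when 22.05 ≥ 55.6 − 3.7·r*, i.e. r* ≥ 9.07.
Mediocre type (on-path payoff 18.1) won't mimic when 18.1 ≥ 55.6 − 9.1·r*, i.e. r* ≥ 4.12.
Both must hold, so r* = max(4.12, 9.07) = 9.07. The good type's constraint binds.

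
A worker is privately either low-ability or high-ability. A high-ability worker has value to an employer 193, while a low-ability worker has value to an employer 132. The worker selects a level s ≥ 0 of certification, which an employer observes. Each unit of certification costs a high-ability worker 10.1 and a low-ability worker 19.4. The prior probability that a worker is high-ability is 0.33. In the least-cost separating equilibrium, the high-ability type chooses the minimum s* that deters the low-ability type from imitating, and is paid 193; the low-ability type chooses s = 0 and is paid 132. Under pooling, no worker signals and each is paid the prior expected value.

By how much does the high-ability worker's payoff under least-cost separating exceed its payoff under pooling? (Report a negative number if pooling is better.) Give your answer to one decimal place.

Least-cost separating signal: s* solves 132 = 193 − 19.4·s*, so s* = (193 − 132)/19.4 ≈ 3.1443.
High-ability type's separating payoff: 193 − 10.1 × s* = 193 − 10.1 × (193 − 132)/19.4 = 193 − 616.1/19.4 ≈ 161.242.
Pooling payoff: 0.33 × 193 + 0.67 × 132 = 152.13.
Difference: 161.242 − 152.13 = 9.112, i.e. 9.1 to one decimal place.
The high-ability type prefers to separate.

9.1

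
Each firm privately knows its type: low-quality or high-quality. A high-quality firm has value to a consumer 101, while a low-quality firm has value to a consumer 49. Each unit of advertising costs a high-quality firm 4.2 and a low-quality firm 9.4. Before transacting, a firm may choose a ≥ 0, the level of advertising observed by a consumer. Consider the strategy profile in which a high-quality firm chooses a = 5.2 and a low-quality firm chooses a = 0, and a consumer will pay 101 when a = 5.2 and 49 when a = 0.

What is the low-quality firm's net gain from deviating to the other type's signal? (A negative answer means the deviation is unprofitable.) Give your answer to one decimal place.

3.1

Playing a = 0 the low-quality firm receives 49.
Deviating to a = 5.2 brings payment 101 at cost 9.4 × 5.2 = 48.88, netting 52.12.
Gain from deviating: 52.12 − 49 = 3.12, i.e. 3.1 to one decimal place.
The gain is positive, so the low-quality type's incentive-compatibility constraint is violated — this profile is not a separating equilibrium.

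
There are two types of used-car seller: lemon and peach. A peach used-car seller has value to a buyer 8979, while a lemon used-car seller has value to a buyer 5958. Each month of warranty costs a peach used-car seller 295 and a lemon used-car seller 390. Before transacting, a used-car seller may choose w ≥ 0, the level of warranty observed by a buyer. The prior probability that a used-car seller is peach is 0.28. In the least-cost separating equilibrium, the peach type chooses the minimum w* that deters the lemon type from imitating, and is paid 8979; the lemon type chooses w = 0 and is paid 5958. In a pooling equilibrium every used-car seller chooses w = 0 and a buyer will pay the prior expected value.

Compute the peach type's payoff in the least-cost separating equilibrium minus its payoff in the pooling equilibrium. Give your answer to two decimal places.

Least-cost separating signal: w* solves 5958 = 8979 − 390·w*, so w* = (8979 − 5958)/390 ≈ 7.7462.
Peach type's separating payoff: 8979 − 295 × w* = 8979 − 295 × (8979 − 5958)/390 = 8979 − 891195/390 ≈ 6693.8846.
Pooling payoff: 0.28 × 8979 + 0.72 × 5958 = 6803.88.
Difference: 6693.8846 − 6803.88 = -109.9954, i.e. -110.00 to two decimal places.
The peach type would prefer the pooling outcome.

-110.00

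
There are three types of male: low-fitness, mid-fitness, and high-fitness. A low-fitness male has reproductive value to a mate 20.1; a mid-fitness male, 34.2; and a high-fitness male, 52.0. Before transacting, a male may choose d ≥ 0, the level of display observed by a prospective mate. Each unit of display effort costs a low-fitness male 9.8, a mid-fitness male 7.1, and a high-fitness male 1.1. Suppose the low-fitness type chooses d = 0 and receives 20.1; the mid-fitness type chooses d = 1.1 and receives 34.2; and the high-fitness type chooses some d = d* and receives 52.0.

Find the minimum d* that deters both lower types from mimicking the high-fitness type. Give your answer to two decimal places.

Mid-fitness type (on-path payoff 34.2 − 7.1×1.1 = 26.39) won't mimic when 26.39 ≥ 52.0 − 7.1·d*, i.e. d* ≥ 3.61.
Low-fitness type (on-path payoff 20.1) won't mimic when 20.1 ≥ 52.0 − 9.8·d*, i.e. d* ≥ 3.26.
Both must hold, so d* = max(3.26, 3.61) = 3.61. The mid-fitness type's constraint binds.

3.61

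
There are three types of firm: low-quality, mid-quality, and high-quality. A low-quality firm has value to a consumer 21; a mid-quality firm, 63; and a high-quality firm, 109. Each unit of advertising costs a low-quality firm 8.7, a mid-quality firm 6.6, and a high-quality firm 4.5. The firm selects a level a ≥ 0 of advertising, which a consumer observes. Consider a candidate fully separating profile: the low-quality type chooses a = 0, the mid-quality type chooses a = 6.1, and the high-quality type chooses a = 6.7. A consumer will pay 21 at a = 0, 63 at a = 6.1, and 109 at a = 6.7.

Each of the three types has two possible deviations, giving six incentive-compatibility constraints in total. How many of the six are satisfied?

4

Mid-quality (own payoff 63 − 6.6×6.1 = 22.74): to a=0 gives 21 → no gain ✓; to a=6.7 gives 109 − 6.6×6.7 = 64.78 → profitable ✗.
Low-quality (own payoff 21): to a=6.1 gives 63 − 8.7×6.1 = 9.93 → no gain ✓; to a=6.7 gives 109 − 8.7×6.7 = 50.71 → profitable ✗.
High-quality (own payoff 109 − 4.5×6.7 = 78.85): to a=0 gives 21 → no gain ✓; to a=6.1 gives 63 − 4.5×6.1 = 35.55 → no gain ✓.
4 of the 6 constraints hold; not an equilibrium.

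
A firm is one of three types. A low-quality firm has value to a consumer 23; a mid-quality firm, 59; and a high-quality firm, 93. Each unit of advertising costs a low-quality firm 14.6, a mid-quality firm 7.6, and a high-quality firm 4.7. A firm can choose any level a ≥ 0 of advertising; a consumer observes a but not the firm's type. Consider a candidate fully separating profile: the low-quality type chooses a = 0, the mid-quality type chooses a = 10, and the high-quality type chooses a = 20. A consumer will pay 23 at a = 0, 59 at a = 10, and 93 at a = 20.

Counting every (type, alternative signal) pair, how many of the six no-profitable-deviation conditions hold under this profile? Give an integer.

3

High-quality (own payoff 93 − 4.7×20 = -1): to a=0 gives 23 → profitable ✗; to a=10 gives 59 − 4.7×10 = 12 → profitable ✗.
Mid-quality (own payoff 59 − 7.6×10 = -17): to a=0 gives 23 → profitable ✗; to a=20 gives 93 − 7.6×20 = -59 → no gain ✓.
Low-quality (own payoff 23): to a=10 gives 59 − 14.6×10 = -87 → no gain ✓; to a=20 gives 93 − 14.6×20 = -199 → no gain ✓.
3 of the 6 constraints hold; not an equilibrium.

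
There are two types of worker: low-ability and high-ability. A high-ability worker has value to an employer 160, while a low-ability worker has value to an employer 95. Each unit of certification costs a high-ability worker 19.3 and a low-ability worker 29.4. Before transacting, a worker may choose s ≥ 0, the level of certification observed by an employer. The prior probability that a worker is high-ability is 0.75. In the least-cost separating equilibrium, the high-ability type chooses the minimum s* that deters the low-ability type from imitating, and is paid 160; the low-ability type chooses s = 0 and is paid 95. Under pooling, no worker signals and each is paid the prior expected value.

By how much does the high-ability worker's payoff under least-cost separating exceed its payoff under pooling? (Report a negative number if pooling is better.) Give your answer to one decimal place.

Least-cost separating signal: s* solves 95 = 160 − 29.4·s*, so s* = (160 − 95)/29.4 ≈ 2.2109.
High-ability type's separating payoff: 160 − 19.3 × s* = 160 − 19.3 × (160 − 95)/29.4 = 160 − 1254.5/29.4 ≈ 117.330.
Pooling payoff: 0.75 × 160 + 0.25 × 95 = 143.75.
Difference: 117.330 − 143.75 = -26.42, i.e. -26.4 to one decimal place.
The high-ability type would prefer the pooling outcome.

-26.4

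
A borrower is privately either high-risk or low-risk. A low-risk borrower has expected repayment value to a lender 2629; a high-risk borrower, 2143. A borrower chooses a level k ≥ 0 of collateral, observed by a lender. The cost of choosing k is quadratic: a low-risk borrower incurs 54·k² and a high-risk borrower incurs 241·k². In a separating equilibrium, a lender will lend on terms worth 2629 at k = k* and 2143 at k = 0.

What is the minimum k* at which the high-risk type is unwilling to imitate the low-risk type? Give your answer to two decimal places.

The high-risk type at k = 0 receives 2143; imitating at k* yields 2629 − 241·k*².
Indifference: 2143 = 2629 − 241·k*², so k*² = (2629 − 2143) / 241 ≈ 2.0166.
k* = √2.0166 ≈ 1.42.

1.42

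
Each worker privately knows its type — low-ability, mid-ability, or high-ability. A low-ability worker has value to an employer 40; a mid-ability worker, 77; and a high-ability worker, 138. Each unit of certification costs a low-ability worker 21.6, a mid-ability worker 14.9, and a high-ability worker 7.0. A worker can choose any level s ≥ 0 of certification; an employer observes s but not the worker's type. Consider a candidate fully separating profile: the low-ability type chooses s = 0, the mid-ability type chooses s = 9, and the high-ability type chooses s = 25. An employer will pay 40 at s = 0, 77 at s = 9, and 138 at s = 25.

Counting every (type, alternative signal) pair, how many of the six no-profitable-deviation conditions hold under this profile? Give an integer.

3

Mid-ability (own payoff 77 − 14.9×9 = -57.1): to s=0 gives 40 → profitable ✗; to s=25 gives 138 − 14.9×25 = -234.5 → no gain ✓.
High-ability (own payoff 138 − 7.0×25 = -37): to s=0 gives 40 → profitable ✗; to s=9 gives 77 − 7.0×9 = 14 → profitable ✗.
Low-ability (own payoff 40): to s=9 gives 77 − 21.6×9 = -117.4 → no gain ✓; to s=25 gives 138 − 21.6×25 = -402 → no gain ✓.
3 of the 6 constraints hold; not an equilibrium.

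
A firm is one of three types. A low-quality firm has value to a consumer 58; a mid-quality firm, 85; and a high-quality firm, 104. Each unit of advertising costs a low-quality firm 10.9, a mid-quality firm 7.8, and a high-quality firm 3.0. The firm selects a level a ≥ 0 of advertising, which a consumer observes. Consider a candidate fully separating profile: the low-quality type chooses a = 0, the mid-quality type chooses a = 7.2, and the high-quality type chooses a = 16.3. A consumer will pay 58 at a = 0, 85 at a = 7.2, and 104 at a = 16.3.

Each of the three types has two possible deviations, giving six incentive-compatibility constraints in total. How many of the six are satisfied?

High-quality (own payoff 104 − 3.0×16.3 = 55.1): to a=0 gives 58 → profitable ✗; to a=7.2 gives 85 − 3.0×7.2 = 63.4 → profitable ✗.
Low-quality (own payoff 58): to a=7.2 gives 85 − 10.9×7.2 = 6.52 → no gain ✓; to a=16.3 gives 104 − 10.9×16.3 = -73.67 → no gain ✓.
Mid-quality (own payoff 85 − 7.8×7.2 = 28.84): to a=0 gives 58 → profitable ✗; to a=16.3 gives 104 − 7.8×16.3 = -23.14 → no gain ✓.
3 of the 6 constraints hold; not an equilibrium.

3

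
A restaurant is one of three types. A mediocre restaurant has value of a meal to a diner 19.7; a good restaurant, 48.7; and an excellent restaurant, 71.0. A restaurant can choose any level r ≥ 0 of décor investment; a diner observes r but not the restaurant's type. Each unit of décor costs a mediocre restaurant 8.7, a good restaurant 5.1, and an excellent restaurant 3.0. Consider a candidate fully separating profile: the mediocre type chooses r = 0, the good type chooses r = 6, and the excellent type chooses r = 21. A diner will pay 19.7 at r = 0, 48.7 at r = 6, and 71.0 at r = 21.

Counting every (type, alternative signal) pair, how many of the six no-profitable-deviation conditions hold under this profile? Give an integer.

3

Mediocre (own payoff 19.7): to r=6 gives 48.7 − 8.7×6 = -3.5 → no gain ✓; to r=21 gives 71.0 − 8.7×21 = -111.7 → no gain ✓.
Good (own payoff 48.7 − 5.1×6 = 18.1): to r=0 gives 19.7 → profitable ✗; to r=21 gives 71.0 − 5.1×21 = -36.1 → no gain ✓.
Excellent (own payoff 71.0 − 3.0×21 = 8): to r=0 gives 19.7 → profitable ✗; to r=6 gives 48.7 − 3.0×6 = 30.7 → profitable ✗.
3 of the 6 constraints hold; not an equilibrium.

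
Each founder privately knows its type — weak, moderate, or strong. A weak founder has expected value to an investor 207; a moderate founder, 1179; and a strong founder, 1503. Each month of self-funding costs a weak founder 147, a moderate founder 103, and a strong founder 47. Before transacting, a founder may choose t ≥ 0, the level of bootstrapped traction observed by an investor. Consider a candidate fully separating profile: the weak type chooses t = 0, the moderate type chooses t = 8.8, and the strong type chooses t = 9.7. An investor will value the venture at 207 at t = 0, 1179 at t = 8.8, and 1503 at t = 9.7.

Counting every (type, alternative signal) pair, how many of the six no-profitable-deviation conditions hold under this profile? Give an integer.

Weak (own payoff 207): to t=8.8 gives 1179 − 147×8.8 = -114.6 → no gain ✓; to t=9.7 gives 1503 − 147×9.7 = 77.1 → no gain ✓.
Moderate (own payoff 1179 − 103×8.8 = 272.6): to t=0 gives 207 → no gain ✓; to t=9.7 gives 1503 − 103×9.7 = 503.9 → profitable ✗.
Strong (own payoff 1503 − 47×9.7 = 1047.1): to t=0 gives 207 → no gain ✓; to t=8.8 gives 1179 − 47×8.8 = 765.4 → no gain ✓.
5 of the 6 constraints hold; not an equilibrium.

5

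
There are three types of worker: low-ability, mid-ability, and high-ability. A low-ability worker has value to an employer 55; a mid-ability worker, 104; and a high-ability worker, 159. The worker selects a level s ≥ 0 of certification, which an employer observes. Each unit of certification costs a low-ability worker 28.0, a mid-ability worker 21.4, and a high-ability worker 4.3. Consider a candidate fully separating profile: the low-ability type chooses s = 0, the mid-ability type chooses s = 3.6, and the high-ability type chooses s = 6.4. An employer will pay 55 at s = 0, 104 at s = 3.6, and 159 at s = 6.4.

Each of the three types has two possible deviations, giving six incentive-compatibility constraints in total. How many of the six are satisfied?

High-ability (own payoff 159 − 4.3×6.4 = 131.48): to s=0 gives 55 → no gain ✓; to s=3.6 gives 104 − 4.3×3.6 = 88.52 → no gain ✓.
Mid-ability (own payoff 104 − 21.4×3.6 = 26.96): to s=0 gives 55 → profitable ✗; to s=6.4 gives 159 − 21.4×6.4 = 22.04 → no gain ✓.
Low-ability (own payoff 55): to s=3.6 gives 104 − 28.0×3.6 = 3.2 → no gain ✓; to s=6.4 gives 159 − 28.0×6.4 = -20.2 → no gain ✓.
5 of the 6 constraints hold; not an equilibrium.

5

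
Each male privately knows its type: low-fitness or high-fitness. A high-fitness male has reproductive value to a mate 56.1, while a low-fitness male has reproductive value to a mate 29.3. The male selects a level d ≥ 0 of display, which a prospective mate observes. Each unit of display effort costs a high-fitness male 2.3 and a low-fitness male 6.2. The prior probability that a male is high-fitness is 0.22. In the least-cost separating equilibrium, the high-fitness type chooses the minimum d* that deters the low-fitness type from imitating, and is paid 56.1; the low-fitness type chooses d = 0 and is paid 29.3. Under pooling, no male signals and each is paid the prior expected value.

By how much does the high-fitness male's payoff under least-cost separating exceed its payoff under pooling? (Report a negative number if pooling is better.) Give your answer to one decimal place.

11.0

Least-cost separating signal: d* solves 29.3 = 56.1 − 6.2·d*, so d* = (56.1 − 29.3)/6.2 ≈ 4.3226.
High-fitness type's separating payoff: 56.1 − 2.3 × d* = 56.1 − 2.3 × (56.1 − 29.3)/6.2 = 56.1 − 61.64/6.2 ≈ 46.158.
Pooling payoff: 0.22 × 56.1 + 0.78 × 29.3 = 35.196.
Difference: 46.158 − 35.196 = 10.962, i.e. 11.0 to one decimal place.
The high-fitness type prefers to separate.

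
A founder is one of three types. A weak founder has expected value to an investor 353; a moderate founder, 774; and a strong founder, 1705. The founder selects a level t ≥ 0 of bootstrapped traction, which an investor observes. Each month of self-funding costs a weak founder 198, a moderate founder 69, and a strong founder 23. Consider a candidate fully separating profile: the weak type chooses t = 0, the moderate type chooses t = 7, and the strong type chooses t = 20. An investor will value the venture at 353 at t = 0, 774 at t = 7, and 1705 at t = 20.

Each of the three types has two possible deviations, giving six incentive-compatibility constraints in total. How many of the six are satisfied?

Strong (own payoff 1705 − 23×20 = 1245): to t=0 gives 353 → no gain ✓; to t=7 gives 774 − 23×7 = 613 → no gain ✓.
Moderate (own payoff 774 − 69×7 = 291): to t=0 gives 353 → profitable ✗; to t=20 gives 1705 − 69×20 = 325 → profitable ✗.
Weak (own payoff 353): to t=7 gives 774 − 198×7 = -612 → no gain ✓; to t=20 gives 1705 − 198×20 = -2255 → no gain ✓.
4 of the 6 constraints hold; not an equilibrium.

4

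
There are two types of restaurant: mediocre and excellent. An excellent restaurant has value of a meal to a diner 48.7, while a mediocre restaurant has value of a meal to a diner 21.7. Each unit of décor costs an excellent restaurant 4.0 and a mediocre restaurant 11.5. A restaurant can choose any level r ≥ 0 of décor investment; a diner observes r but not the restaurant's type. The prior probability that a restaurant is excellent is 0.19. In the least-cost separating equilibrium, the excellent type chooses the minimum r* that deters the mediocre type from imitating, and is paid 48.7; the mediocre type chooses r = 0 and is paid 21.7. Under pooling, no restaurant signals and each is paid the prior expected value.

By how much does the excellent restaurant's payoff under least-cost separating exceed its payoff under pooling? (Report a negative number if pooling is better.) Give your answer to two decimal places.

Least-cost separating signal: r* solves 21.7 = 48.7 − 11.5·r*, so r* = (48.7 − 21.7)/11.5 ≈ 2.3478.
Excellent type's separating payoff: 48.7 − 4.0 × r* = 48.7 − 4.0 × (48.7 − 21.7)/11.5 = 48.7 − 108/11.5 ≈ 39.3087.
Pooling payoff: 0.19 × 48.7 + 0.81 × 21.7 = 26.83.
Difference: 39.3087 − 26.83 = 12.4787, i.e. 12.48 to two decimal places.
The excellent type prefers to separate.

12.48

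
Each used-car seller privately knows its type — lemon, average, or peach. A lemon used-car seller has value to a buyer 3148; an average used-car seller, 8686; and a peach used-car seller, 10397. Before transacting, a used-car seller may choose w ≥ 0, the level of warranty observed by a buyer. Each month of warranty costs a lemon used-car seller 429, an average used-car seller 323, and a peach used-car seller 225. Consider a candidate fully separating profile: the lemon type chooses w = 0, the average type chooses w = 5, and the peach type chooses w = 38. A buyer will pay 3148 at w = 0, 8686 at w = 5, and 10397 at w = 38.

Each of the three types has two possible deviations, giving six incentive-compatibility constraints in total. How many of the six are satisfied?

Average (own payoff 8686 − 323×5 = 7071): to w=0 gives 3148 → no gain ✓; to w=38 gives 10397 − 323×38 = -1877 → no gain ✓.
Lemon (own payoff 3148): to w=5 gives 8686 − 429×5 = 6541 → profitable ✗; to w=38 gives 10397 − 429×38 = -5905 → no gain ✓.
Peach (own payoff 10397 − 225×38 = 1847): to w=0 gives 3148 → profitable ✗; to w=5 gives 8686 − 225×5 = 7561 → profitable ✗.
3 of the 6 constraints hold; not an equilibrium.

3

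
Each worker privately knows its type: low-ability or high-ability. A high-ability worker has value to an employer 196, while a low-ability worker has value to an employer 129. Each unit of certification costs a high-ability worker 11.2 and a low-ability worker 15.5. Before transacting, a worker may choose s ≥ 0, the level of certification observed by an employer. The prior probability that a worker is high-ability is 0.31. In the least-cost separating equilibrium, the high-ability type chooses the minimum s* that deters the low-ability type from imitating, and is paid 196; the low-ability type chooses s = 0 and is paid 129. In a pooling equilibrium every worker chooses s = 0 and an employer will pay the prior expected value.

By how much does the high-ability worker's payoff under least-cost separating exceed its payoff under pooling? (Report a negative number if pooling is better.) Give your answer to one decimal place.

-2.2

Least-cost separating signal: s* solves 129 = 196 − 15.5·s*, so s* = (196 − 129)/15.5 ≈ 4.3226.
High-ability type's separating payoff: 196 − 11.2 × s* = 196 − 11.2 × (196 − 129)/15.5 = 196 − 750.4/15.5 ≈ 147.587.
Pooling payoff: 0.31 × 196 + 0.69 × 129 = 149.77.
Difference: 147.587 − 149.77 = -2.183, i.e. -2.2 to one decimal place.
The high-ability type would prefer the pooling outcome.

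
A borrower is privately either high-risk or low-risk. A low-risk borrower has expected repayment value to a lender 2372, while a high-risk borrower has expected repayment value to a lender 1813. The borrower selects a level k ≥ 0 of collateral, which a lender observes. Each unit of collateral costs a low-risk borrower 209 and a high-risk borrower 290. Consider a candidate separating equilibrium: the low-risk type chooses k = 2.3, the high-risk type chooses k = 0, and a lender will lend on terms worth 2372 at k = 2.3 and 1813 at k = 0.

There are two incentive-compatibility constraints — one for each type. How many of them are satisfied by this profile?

2

Low-risk type: signal → 2372 − 209 × 2.3 = 1891.3; deviate to 0 → 1813. IC holds (1891.3 ≥ 1813).
High-risk type: stay at 0 → 1813; mimic → 2372 − 290 × 2.3 = 1705. IC holds (1813 ≥ 1705).
2 of 2 constraints hold, so this is a separating equilibrium.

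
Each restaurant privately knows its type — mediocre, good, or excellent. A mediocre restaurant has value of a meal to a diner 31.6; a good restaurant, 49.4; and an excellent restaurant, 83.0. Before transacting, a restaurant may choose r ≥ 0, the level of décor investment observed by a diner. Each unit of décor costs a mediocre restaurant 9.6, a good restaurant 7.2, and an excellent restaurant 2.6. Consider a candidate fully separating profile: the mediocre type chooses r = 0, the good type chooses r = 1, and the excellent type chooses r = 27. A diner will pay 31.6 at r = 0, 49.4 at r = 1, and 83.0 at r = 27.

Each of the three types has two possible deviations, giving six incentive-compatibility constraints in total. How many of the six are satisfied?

3

Good (own payoff 49.4 − 7.2×1 = 42.2): to r=0 gives 31.6 → no gain ✓; to r=27 gives 83.0 − 7.2×27 = -111.4 → no gain ✓.
Mediocre (own payoff 31.6): to r=1 gives 49.4 − 9.6×1 = 39.8 → profitable ✗; to r=27 gives 83.0 − 9.6×27 = -176.2 → no gain ✓.
Excellent (own payoff 83.0 − 2.6×27 = 12.8): to r=0 gives 31.6 → profitable ✗; to r=1 gives 49.4 − 2.6×1 = 46.8 → profitable ✗.
3 of the 6 constraints hold; not an equilibrium.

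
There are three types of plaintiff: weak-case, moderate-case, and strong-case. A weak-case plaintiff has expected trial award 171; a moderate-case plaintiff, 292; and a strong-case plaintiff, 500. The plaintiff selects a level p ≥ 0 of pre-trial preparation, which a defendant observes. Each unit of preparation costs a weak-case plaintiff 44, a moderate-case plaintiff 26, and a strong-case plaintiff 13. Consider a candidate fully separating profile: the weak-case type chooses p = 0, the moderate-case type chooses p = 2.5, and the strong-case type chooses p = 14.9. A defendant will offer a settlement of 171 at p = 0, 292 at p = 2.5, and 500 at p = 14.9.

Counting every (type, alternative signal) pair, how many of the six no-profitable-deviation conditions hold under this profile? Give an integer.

5

Strong-case (own payoff 500 − 13×14.9 = 306.3): to p=0 gives 171 → no gain ✓; to p=2.5 gives 292 − 13×2.5 = 259.5 → no gain ✓.
Weak-case (own payoff 171): to p=2.5 gives 292 − 44×2.5 = 182 → profitable ✗; to p=14.9 gives 500 − 44×14.9 = -155.6 → no gain ✓.
Moderate-case (own payoff 292 − 26×2.5 = 227): to p=0 gives 171 → no gain ✓; to p=14.9 gives 500 − 26×14.9 = 112.6 → no gain ✓.
5 of the 6 constraints hold; not an equilibrium.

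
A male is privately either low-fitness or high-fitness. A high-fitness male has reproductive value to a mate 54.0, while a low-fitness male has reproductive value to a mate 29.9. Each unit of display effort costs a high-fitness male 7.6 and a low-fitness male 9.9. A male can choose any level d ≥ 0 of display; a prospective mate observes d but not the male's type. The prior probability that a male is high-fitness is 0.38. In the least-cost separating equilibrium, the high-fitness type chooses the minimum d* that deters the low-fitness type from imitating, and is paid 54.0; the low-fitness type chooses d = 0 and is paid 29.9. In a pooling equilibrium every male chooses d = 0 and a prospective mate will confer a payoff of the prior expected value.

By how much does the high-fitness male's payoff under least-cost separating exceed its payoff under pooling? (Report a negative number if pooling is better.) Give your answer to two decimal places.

-3.56

Least-cost separating signal: d* solves 29.9 = 54.0 − 9.9·d*, so d* = (54.0 − 29.9)/9.9 ≈ 2.4343.
High-fitness type's separating payoff: 54.0 − 7.6 × d* = 54.0 − 7.6 × (54.0 − 29.9)/9.9 = 54.0 − 183.16/9.9 ≈ 35.4990.
Pooling payoff: 0.38 × 54.0 + 0.62 × 29.9 = 39.058.
Difference: 35.4990 − 39.058 = -3.559, i.e. -3.56 to two decimal places.
The high-fitness type would prefer the pooling outcome.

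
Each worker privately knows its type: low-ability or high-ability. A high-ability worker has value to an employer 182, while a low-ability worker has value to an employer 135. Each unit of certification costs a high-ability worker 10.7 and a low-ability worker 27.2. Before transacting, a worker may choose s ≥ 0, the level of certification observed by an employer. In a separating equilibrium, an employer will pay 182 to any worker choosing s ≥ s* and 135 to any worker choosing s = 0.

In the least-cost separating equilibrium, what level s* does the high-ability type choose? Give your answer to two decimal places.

A low-ability worker choosing s = 0 receives 135.
Imitating at s* instead would pay 182 at cost 27.2·s*, netting 182 − 27.2·s*.
Indifference: 135 = 182 − 27.2·s*, so s* = (182 − 135) / 27.2 ≈ 1.73.
This is the low-ability type's binding incentive-compatibility constraint; any s ≥ 1.73 sustains separation on that side.

1.73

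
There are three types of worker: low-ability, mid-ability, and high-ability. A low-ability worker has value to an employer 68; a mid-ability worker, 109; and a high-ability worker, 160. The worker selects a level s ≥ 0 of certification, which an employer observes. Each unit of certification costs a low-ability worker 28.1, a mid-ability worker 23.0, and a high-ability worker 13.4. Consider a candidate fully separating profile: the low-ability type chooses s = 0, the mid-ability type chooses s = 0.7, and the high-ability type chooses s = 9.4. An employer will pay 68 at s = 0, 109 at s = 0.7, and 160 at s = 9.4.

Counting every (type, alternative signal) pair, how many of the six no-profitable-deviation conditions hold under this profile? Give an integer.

Mid-ability (own payoff 109 − 23.0×0.7 = 92.9): to s=0 gives 68 → no gain ✓; to s=9.4 gives 160 − 23.0×9.4 = -56.2 → no gain ✓.
Low-ability (own payoff 68): to s=0.7 gives 109 − 28.1×0.7 = 89.33 → profitable ✗; to s=9.4 gives 160 − 28.1×9.4 = -104.14 → no gain ✓.
High-ability (own payoff 160 − 13.4×9.4 = 34.04): to s=0 gives 68 → profitable ✗; to s=0.7 gives 109 − 13.4×0.7 = 99.62 → profitable ✗.
3 of the 6 constraints hold; not an equilibrium.

3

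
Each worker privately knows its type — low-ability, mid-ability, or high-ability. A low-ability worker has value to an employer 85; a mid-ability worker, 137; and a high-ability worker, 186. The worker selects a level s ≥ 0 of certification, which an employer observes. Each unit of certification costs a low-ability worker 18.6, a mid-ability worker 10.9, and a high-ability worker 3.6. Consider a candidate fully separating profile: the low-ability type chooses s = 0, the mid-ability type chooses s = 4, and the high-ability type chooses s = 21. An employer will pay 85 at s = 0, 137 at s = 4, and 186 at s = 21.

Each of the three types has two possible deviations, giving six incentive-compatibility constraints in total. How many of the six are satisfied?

Low-ability (own payoff 85): to s=4 gives 137 − 18.6×4 = 62.6 → no gain ✓; to s=21 gives 186 − 18.6×21 = -204.6 → no gain ✓.
Mid-ability (own payoff 137 − 10.9×4 = 93.4): to s=0 gives 85 → no gain ✓; to s=21 gives 186 − 10.9×21 = -42.9 → no gain ✓.
High-ability (own payoff 186 − 3.6×21 = 110.4): to s=0 gives 85 → no gain ✓; to s=4 gives 137 − 3.6×4 = 122.6 → profitable ✗.
5 of the 6 constraints hold; not an equilibrium.

5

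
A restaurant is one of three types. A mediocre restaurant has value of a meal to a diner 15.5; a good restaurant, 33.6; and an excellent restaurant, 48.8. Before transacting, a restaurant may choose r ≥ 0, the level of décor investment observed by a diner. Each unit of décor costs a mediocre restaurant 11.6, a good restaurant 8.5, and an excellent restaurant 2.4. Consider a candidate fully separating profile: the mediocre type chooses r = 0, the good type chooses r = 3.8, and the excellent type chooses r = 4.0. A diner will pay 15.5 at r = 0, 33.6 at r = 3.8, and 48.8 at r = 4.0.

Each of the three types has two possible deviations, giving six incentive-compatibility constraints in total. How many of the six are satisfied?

4

Good (own payoff 33.6 − 8.5×3.8 = 1.3): to r=0 gives 15.5 → profitable ✗; to r=4.0 gives 48.8 − 8.5×4.0 = 14.8 → profitable ✗.
Excellent (own payoff 48.8 − 2.4×4.0 = 39.2): to r=0 gives 15.5 → no gain ✓; to r=3.8 gives 33.6 − 2.4×3.8 = 24.48 → no gain ✓.
Mediocre (own payoff 15.5): to r=3.8 gives 33.6 − 11.6×3.8 = -10.48 → no gain ✓; to r=4.0 gives 48.8 − 11.6×4.0 = 2.4 → no gain ✓.
4 of the 6 constraints hold; not an equilibrium.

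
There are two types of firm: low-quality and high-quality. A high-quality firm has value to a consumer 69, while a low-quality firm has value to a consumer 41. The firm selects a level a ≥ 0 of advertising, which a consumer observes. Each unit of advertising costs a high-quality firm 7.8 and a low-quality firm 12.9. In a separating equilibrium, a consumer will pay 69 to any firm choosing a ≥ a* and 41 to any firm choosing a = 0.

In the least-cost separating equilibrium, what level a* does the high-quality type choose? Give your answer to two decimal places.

2.17

A low-quality firm choosing a = 0 receives 41.
Imitating at a* instead would pay 69 at cost 12.9·a*, netting 69 − 12.9·a*.
Indifference: 41 = 69 − 12.9·a*, so a* = (69 − 41) / 12.9 ≈ 2.17.
At a* the low-quality type's incentive constraint just binds; the high-quality type strictly prefers a* since its per-unit cost is lower.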